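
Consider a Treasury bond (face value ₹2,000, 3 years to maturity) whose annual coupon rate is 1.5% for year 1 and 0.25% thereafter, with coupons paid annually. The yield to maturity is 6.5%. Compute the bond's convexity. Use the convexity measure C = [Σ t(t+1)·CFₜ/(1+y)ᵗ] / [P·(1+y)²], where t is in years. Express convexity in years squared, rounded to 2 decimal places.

With y = 0.065:
  t   CF        PV=CF/(1+0.065)^t    t·PV        t(t+1)·PV
  1        30.00        28.1690        28.1690          56.3380
  2         5.00         4.4083         8.8166          26.4498
  3     2,005.00     1,659.8374     4,979.5123      19,918.0491
  Σ                  1,692.4147     5,016.4979      20,000.8370
P = 1,692.4147.
Convexity = Σ t(t+1)·PV / [P·(1+y)²] = 20,000.8370 / (1,692.4147 × 1.134225) = 10.41939.

10.42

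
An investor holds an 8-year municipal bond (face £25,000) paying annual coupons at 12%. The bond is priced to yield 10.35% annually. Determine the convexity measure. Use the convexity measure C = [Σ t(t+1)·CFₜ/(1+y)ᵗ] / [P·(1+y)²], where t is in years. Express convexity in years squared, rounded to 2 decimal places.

36.67

With y = 0.1035:
  t   CF        PV=CF/(1+0.1035)^t    t·PV        t(t+1)·PV
  1     3,000.00     2,718.6226     2,718.6226       5,437.2451
  2     3,000.00     2,463.6362     4,927.2724      14,781.8173
  3     3,000.00     2,232.5657     6,697.6970      26,790.7880
  4     3,000.00     2,023.1678     8,092.6712      40,463.3560
  5     3,000.00     1,833.4099     9,167.0494      55,002.2964
  6     3,000.00     1,661.4498     9,968.6989      69,780.8926
  7     3,000.00     1,505.6183    10,539.3283      84,314.6263
  8    28,000.00    12,734.4247   101,875.3980     916,878.5818
  Σ                 27,172.8950   153,986.7378   1,213,449.6035
P = 27,172.8950.
Convexity = Σ t(t+1)·PV / [P·(1+y)²] = 1,213,449.6035 / (27,172.8950 × 1.217712) = 36.67255.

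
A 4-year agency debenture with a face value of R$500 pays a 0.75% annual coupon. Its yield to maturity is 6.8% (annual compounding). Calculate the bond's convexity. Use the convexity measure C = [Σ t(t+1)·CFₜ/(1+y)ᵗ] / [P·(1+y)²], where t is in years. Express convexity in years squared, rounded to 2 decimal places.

With y = 0.068:
  t   CF        PV=CF/(1+0.068)^t    t·PV        t(t+1)·PV
  1         3.75         3.5112         3.5112           7.0225
  2         3.75         3.2877         6.5753          19.7260
  3         3.75         3.0783         9.2350          36.9402
  4       503.75       387.1953     1,548.7811       7,743.9055
  Σ                    397.0725     1,568.1027       7,807.5942
P = 397.0725.
Convexity = Σ t(t+1)·PV / [P·(1+y)²] = 7,807.5942 / (397.0725 × 1.140624) = 17.23871.

17.24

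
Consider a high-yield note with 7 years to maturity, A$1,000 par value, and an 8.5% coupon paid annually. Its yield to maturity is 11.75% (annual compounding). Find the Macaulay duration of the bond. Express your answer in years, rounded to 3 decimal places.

5.419 years

Periodic yield y = 0.1175. Discount each cash flow and weight by its year:
  t   CF        PV=CF/(1+0.1175)^t    t·PV
  1        85.00        76.0626        76.0626
  2        85.00        68.0650       136.1300
  3        85.00        60.9083       182.7248
  4        85.00        54.5041       218.0162
  5        85.00        48.7732       243.8660
  6        85.00        43.6449       261.8695
  7     1,085.00       498.5366     3,489.7559
  Σ                    850.4947     4,608.4252
Price P = Σ PV = 850.4947.
Macaulay duration = Σ(t·PV) / P = 4,608.4252 / 850.4947 = 5.41852 years.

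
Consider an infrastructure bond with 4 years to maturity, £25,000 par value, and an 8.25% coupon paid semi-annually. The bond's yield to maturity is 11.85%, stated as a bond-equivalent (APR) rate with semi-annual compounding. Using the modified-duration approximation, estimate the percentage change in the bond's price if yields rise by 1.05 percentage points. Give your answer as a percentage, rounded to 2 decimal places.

-3.42%

Periodic yield y = 0.05925. Modified duration first:
  t   CF        PV=CF/(1+0.05925)^t    t·PV
  1     1,031.25       973.5662       973.5662
  2     1,031.25       919.1090     1,838.2180
  3     1,031.25       867.6979     2,603.0937
  4     1,031.25       819.1625     3,276.6501
  5     1,031.25       773.3420     3,866.7100
  6     1,031.25       730.0845     4,380.5070
  7     1,031.25       689.2466     4,824.7264
  8    26,031.25    16,425.0705   131,400.5638
  Σ                 22,197.2792   153,164.0352
P = 22,197.2792; D_Mac = 6.90013 half-year periods = 3.45006 yrs; D_mod = 3.45006/(1+0.05925) = 3.25708 yrs.
ΔP/P ≈ -D_mod · Δy = -3.25708 × (+0.0105) = -0.034199 = -3.4199%.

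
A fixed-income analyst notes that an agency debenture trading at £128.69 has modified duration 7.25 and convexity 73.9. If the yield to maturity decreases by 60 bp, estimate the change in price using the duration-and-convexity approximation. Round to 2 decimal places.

+£5.77

Duration effect: -D_mod·Δy = -7.25 × (-0.006) = +0.043500
Convexity effect: ½·C·(Δy)² = 0.5 × 73.9 × (-0.006)² = +0.0013302
ΔP/P ≈ +0.043500 + 0.0013302 = +0.0448302
ΔP ≈ 128.69 × (+0.0448302) = +5.769198438.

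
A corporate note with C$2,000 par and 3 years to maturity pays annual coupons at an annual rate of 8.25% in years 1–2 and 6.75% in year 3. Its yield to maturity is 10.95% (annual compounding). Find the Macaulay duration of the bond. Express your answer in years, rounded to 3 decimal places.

2.766 years

Periodic yield y = 0.1095. Discount each cash flow and weight by its year:
  t   CF        PV=CF/(1+0.1095)^t    t·PV
  1       165.00       148.7156       148.7156
  2       165.00       134.0384       268.0769
  3     2,135.00     1,563.2051     4,689.6153
  Σ                  1,845.9592     5,106.4078
Price P = Σ PV = 1,845.9592.
Macaulay duration = Σ(t·PV) / P = 5,106.4078 / 1,845.9592 = 2.76626 years.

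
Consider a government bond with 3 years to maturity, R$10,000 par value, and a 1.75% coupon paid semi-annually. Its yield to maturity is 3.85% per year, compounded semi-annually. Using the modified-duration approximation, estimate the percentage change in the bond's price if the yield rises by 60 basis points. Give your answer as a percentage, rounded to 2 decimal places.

-1.73%

Periodic yield y = 0.01925. Modified duration first:
  t   CF        PV=CF/(1+0.01925)^t    t·PV
  1        87.50        85.8474        85.8474
  2        87.50        84.2261       168.4522
  3        87.50        82.6354       247.9061
  4        87.50        81.0747       324.2987
  5        87.50        79.5435       397.7173
  6    10,087.50     8,997.0312    53,982.1873
  Σ                  9,410.3582    55,206.4089
P = 9,410.3582; D_Mac = 5.86656 half-year periods = 2.93328 yrs; D_mod = 2.93328/(1+0.01925) = 2.87788 yrs.
ΔP/P ≈ -D_mod · Δy = -2.87788 × (+0.006) = -0.017267 = -1.7267%.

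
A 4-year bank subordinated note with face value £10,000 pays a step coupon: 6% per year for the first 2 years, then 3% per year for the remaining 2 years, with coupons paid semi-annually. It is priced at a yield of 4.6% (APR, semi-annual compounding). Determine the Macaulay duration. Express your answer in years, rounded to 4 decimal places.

3.6466 years

Periodic yield y = 0.023. Discount each cash flow and weight by its period:
  t   CF        PV=CF/(1+0.023)^t    t·PV
  1       300.00       293.2551       293.2551
  2       300.00       286.6619       573.3238
  3       300.00       280.2169       840.6508
  4       300.00       273.9168     1,095.6673
  5       150.00       133.8792       669.3960
  6       150.00       130.8692       785.2152
  7       150.00       127.9269       895.4882
  8    10,150.00     8,461.7652    67,694.1220
  Σ                  9,988.4913    72,847.1184
Price P = Σ PV = 9,988.4913.
Macaulay duration = Σ(t·PV) / P = 72,847.1184 / 9,988.4913 = 7.29311 half-year periods.
In years: 7.29311 / 2 = 3.64655 years.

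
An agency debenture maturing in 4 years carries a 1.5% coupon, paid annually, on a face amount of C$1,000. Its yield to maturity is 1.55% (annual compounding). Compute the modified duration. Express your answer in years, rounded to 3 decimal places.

Periodic yield y = 0.0155. First find Macaulay duration:
  t   CF        PV=CF/(1+0.0155)^t    t·PV
  1        15.00        14.7710        14.7710
  2        15.00        14.5456        29.0912
  3        15.00        14.3236        42.9707
  4     1,015.00       954.4349     3,817.7398
  Σ                    998.0752     3,904.5727
P = 998.0752; Macaulay duration = 3,904.5727 / 998.0752 = 3.91210 years.
Modified duration = D_Mac / (1 + y) = 3.91210 / 1.0155 = 3.85239 years.

3.852 years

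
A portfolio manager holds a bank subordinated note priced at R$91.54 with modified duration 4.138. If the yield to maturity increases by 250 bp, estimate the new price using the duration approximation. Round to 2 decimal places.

Duration approximation: ΔP/P ≈ -D_mod · Δy = -4.138 × (+0.025) = -0.103450.
New price ≈ 91.54 × (1 - 0.103450) = 82.070187.

R$82.07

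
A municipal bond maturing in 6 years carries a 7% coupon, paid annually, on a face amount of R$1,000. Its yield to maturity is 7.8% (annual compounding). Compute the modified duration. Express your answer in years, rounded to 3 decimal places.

4.713 years

Periodic yield y = 0.078. First find Macaulay duration:
  t   CF        PV=CF/(1+0.078)^t    t·PV
  1        70.00        64.9351        64.9351
  2        70.00        60.2366       120.4732
  3        70.00        55.8781       167.6343
  4        70.00        51.8350       207.3399
  5        70.00        48.0844       240.4220
  6     1,070.00       681.8223     4,090.9339
  Σ                    962.7915     4,891.7385
P = 962.7915; Macaulay duration = 4,891.7385 / 962.7915 = 5.08079 years.
Modified duration = D_Mac / (1 + y) = 5.08079 / 1.078 = 4.71316 years.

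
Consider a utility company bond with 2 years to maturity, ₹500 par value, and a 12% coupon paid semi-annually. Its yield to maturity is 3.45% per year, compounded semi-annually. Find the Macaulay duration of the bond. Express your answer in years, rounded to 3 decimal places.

Periodic yield y = 0.01725. Discount each cash flow and weight by its period:
  t   CF        PV=CF/(1+0.01725)^t    t·PV
  1        30.00        29.4913        29.4913
  2        30.00        28.9912        57.9824
  3        30.00        28.4996        85.4987
  4       530.00       494.9543     1,979.8171
  Σ                    581.9363     2,152.7894
Price P = Σ PV = 581.9363.
Macaulay duration = Σ(t·PV) / P = 2,152.7894 / 581.9363 = 3.69936 half-year periods.
In years: 3.69936 / 2 = 1.84968 years.

1.850 years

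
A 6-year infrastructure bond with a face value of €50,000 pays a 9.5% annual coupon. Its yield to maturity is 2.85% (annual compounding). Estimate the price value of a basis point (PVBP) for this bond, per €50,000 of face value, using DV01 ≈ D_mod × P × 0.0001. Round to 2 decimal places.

Periodic yield y = 0.0285.
  t   CF        PV=CF/(1+0.0285)^t    t·PV
  1     4,750.00     4,618.3763     4,618.3763
  2     4,750.00     4,490.3999     8,980.7998
  3     4,750.00     4,365.9697    13,097.9092
  4     4,750.00     4,244.9876    16,979.9504
  5     4,750.00     4,127.3579    20,636.7895
  6    54,750.00    46,254.9640   277,529.7840
  Σ                 68,102.0554   341,843.6091
P = 68,102.0554; D_Mac = 5.01958 yrs; D_mod = 4.88048 yrs.
DV01 ≈ 4.88048 × 68,102.0554 × 0.0001 = 33.237103.

€33.24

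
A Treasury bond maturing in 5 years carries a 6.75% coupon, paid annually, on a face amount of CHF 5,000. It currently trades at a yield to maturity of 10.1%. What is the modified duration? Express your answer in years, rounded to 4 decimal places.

3.9596 years

Periodic yield y = 0.101. First find Macaulay duration:
  t   CF        PV=CF/(1+0.101)^t    t·PV
  1       337.50       306.5395       306.5395
  2       337.50       278.4192       556.8383
  3       337.50       252.8784       758.6353
  4       337.50       229.6807       918.7228
  5     5,337.50     3,299.1442    16,495.7208
  Σ                  4,366.6620    19,036.4568
P = 4,366.6620; Macaulay duration = 19,036.4568 / 4,366.6620 = 4.35950 years.
Modified duration = D_Mac / (1 + y) = 4.35950 / 1.101 = 3.95958 years.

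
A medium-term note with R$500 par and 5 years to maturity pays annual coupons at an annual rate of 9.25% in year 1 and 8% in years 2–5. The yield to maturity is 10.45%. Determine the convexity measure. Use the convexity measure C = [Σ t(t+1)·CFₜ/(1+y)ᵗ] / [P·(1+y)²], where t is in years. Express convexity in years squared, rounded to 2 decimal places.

19.67

With y = 0.1045:
  t   CF        PV=CF/(1+0.1045)^t    t·PV        t(t+1)·PV
  1        46.25        41.8742        41.8742          83.7483
  2        40.00        32.7890        65.5781         196.7342
  3        40.00        29.6868        89.0603         356.2411
  4        40.00        26.8780       107.5120         537.5602
  5       540.00       328.5225     1,642.6127       9,855.6759
  Σ                    459.7505     1,946.6372      11,029.9597
P = 459.7505.
Convexity = Σ t(t+1)·PV / [P·(1+y)²] = 11,029.9597 / (459.7505 × 1.219920) = 19.66619.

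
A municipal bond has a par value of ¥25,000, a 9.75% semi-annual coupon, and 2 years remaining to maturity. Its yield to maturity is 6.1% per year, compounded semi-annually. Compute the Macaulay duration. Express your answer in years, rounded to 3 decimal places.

1.870 years

Periodic yield y = 0.0305. Discount each cash flow and weight by its period:
  t   CF        PV=CF/(1+0.0305)^t    t·PV
  1     1,218.75     1,182.6783     1,182.6783
  2     1,218.75     1,147.6742     2,295.3485
  3     1,218.75     1,113.7062     3,341.1186
  4    26,218.75    23,249.8416    92,999.3663
  Σ                 26,693.9003    99,818.5118
Price P = Σ PV = 26,693.9003.
Macaulay duration = Σ(t·PV) / P = 99,818.5118 / 26,693.9003 = 3.73938 half-year periods.
In years: 3.73938 / 2 = 1.86969 years.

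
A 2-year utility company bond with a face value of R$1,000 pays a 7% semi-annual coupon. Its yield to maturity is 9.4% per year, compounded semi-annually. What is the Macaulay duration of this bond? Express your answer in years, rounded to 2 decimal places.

1.90 years

Periodic yield y = 0.047. Discount each cash flow and weight by its period:
  t   CF        PV=CF/(1+0.047)^t    t·PV
  1        35.00        33.4288        33.4288
  2        35.00        31.9282        63.8564
  3        35.00        30.4950        91.4849
  4     1,035.00       861.2984     3,445.1935
  Σ                    957.1504     3,633.9636
Price P = Σ PV = 957.1504.
Macaulay duration = Σ(t·PV) / P = 3,633.9636 / 957.1504 = 3.79665 half-year periods.
In years: 3.79665 / 2 = 1.89832 years.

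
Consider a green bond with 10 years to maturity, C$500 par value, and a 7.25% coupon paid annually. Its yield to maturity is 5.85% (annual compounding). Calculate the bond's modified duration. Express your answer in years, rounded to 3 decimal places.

Periodic yield y = 0.0585. First find Macaulay duration:
  t   CF        PV=CF/(1+0.0585)^t    t·PV
  1        36.25        34.2466        34.2466
  2        36.25        32.3539        64.7077
  3        36.25        30.5658        91.6973
  4        36.25        28.8765       115.5060
  5        36.25        27.2806       136.4029
  6        36.25        25.7729       154.6372
  7        36.25        24.3485       170.4394
  8        36.25        23.0028       184.0226
  9        36.25        21.7315       195.5837
  10      536.25       303.7097     3,037.0971
  Σ                    551.8887     4,184.3407
P = 551.8887; Macaulay duration = 4,184.3407 / 551.8887 = 7.58186 years.
Modified duration = D_Mac / (1 + y) = 7.58186 / 1.0585 = 7.16283 years.

7.163 years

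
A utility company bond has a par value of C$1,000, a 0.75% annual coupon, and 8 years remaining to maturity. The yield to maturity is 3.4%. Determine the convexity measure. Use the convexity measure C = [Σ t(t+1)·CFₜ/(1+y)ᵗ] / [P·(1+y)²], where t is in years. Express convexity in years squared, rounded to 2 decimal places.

64.75

With y = 0.034:
  t   CF        PV=CF/(1+0.034)^t    t·PV        t(t+1)·PV
  1         7.50         7.2534         7.2534          14.5068
  2         7.50         7.0149        14.0298          42.0893
  3         7.50         6.7842        20.3526          81.4106
  4         7.50         6.5611        26.2445         131.2227
  5         7.50         6.3454        31.7270         190.3618
  6         7.50         6.1367        36.8205         257.7433
  7         7.50         5.9350        41.5447         332.3575
  8     1,007.50       771.0468     6,168.3745      55,515.3703
  Σ                    817.0775     6,346.3469      56,565.0623
P = 817.0775.
Convexity = Σ t(t+1)·PV / [P·(1+y)²] = 56,565.0623 / (817.0775 × 1.069156) = 64.75062.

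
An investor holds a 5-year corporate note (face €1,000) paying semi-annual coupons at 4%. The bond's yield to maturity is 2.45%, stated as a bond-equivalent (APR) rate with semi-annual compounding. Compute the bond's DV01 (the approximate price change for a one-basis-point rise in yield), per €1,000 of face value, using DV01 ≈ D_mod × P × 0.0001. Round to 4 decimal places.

€0.4872

Periodic yield y = 0.01225.
  t   CF        PV=CF/(1+0.01225)^t    t·PV
  1        20.00        19.7580        19.7580
  2        20.00        19.5189        39.0377
  3        20.00        19.2826        57.8479
  4        20.00        19.0493        76.1972
  5        20.00        18.8188        94.0938
  6        20.00        18.5910       111.5461
  7        20.00        18.3660       128.5623
  8        20.00        18.1438       145.1502
  9        20.00        17.9242       161.3179
  10    1,020.00       903.0719     9,030.7188
  Σ                  1,072.5244     9,864.2298
P = 1,072.5244; D_Mac = 9.19721 half-year periods = 4.59860 yrs; D_mod = 4.54295 yrs.
DV01 ≈ 4.54295 × 1,072.5244 × 0.0001 = 0.487243.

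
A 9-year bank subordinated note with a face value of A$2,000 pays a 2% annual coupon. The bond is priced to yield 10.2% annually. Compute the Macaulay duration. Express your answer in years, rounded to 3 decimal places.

Periodic yield y = 0.102. Discount each cash flow and weight by its year:
  t   CF        PV=CF/(1+0.102)^t    t·PV
  1        40.00        36.2976        36.2976
  2        40.00        32.9380        65.8759
  3        40.00        29.8893        89.6678
  4        40.00        27.1227       108.4910
  5        40.00        24.6123       123.0614
  6        40.00        22.3342       134.0052
  7        40.00        20.2670       141.8688
  8        40.00        18.3911       147.1286
  9     2,040.00       851.1298     7,660.1686
  Σ                  1,062.9820     8,506.5650
Price P = Σ PV = 1,062.9820.
Macaulay duration = Σ(t·PV) / P = 8,506.5650 / 1,062.9820 = 8.00255 years.

8.003 years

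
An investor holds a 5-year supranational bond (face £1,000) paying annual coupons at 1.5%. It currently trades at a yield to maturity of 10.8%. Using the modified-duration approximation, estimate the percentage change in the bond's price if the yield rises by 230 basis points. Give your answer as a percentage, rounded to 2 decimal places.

Periodic yield y = 0.108. Modified duration first:
  t   CF        PV=CF/(1+0.108)^t    t·PV
  1        15.00        13.5379        13.5379
  2        15.00        12.2183        24.4367
  3        15.00        11.0274        33.0821
  4        15.00         9.9525        39.8100
  5     1,015.00       607.8092     3,039.0458
  Σ                    654.5453     3,149.9125
P = 654.5453; D_Mac = 4.81237 yrs; D_mod = 4.81237/(1+0.108) = 4.34329 yrs.
ΔP/P ≈ -D_mod · Δy = -4.34329 × (+0.023) = -0.099896 = -9.9896%.

-9.99%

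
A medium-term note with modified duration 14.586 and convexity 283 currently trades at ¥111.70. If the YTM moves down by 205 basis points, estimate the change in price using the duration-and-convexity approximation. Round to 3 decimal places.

Duration effect: -D_mod·Δy = -14.586 × (-0.0205) = +0.299013
Convexity effect: ½·C·(Δy)² = 0.5 × 283 × (-0.0205)² = +0.059465375
ΔP/P ≈ +0.299013 + 0.059465375 = +0.358478375
ΔP ≈ 111.70 × (+0.358478375) = +40.0420344875.

+¥40.042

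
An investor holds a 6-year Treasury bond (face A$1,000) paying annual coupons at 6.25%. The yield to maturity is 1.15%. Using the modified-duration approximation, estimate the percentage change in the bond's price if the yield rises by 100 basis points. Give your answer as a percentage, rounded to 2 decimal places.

-5.23%

Periodic yield y = 0.0115. Modified duration first:
  t   CF        PV=CF/(1+0.0115)^t    t·PV
  1        62.50        61.7894        61.7894
  2        62.50        61.0869       122.1738
  3        62.50        60.3924       181.1772
  4        62.50        59.7058       238.8232
  5        62.50        59.0270       295.1349
  6     1,062.50       992.0501     5,952.3007
  Σ                  1,294.0517     6,851.3993
P = 1,294.0517; D_Mac = 5.29453 yrs; D_mod = 5.29453/(1+0.0115) = 5.23434 yrs.
ΔP/P ≈ -D_mod · Δy = -5.23434 × (+0.01) = -0.052343 = -5.2343%.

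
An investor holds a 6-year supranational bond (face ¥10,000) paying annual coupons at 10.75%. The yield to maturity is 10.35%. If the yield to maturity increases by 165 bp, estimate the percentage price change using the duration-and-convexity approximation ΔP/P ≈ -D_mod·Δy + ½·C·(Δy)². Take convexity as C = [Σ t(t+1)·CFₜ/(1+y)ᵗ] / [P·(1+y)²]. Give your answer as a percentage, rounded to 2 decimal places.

-6.73%

With y = 0.1035:
  t   CF        PV=CF/(1+0.1035)^t    t·PV        t(t+1)·PV
  1     1,075.00       974.1731       974.1731       1,948.3462
  2     1,075.00       882.8030     1,765.6060       5,296.8179
  3     1,075.00       800.0027     2,400.0081       9,600.0324
  4     1,075.00       724.9685     2,899.8738      14,499.3692
  5     1,075.00       656.9719     3,284.8594      19,709.1562
  6    11,075.00     6,133.5189    36,801.1136     257,607.7950
  Σ                 10,172.4380    48,125.6339     308,661.5169
P = 10,172.4380; D_Mac = 4.73098 yrs; D_mod = 4.28725 yrs; C = 24.91798.
Duration effect: -4.28725 × (+0.0165) = -0.070740
Convexity effect: 0.5 × 24.91798 × (0.0165)² = +0.0033920
ΔP/P ≈ -0.070740 + 0.0033920 = -0.067348 = -6.7348%.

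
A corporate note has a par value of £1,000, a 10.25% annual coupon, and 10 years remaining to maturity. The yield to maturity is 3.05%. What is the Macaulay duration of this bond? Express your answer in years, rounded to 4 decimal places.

Periodic yield y = 0.0305. Discount each cash flow and weight by its year:
  t   CF        PV=CF/(1+0.0305)^t    t·PV
  1       102.50        99.4663        99.4663
  2       102.50        96.5223       193.0447
  3       102.50        93.6655       280.9966
  4       102.50        90.8933       363.5732
  5       102.50        88.2031       441.0155
  6       102.50        85.5925       513.5552
  7       102.50        83.0592       581.4146
  8       102.50        80.6009       644.8072
  9       102.50        78.2153       703.9380
  10    1,102.50       816.3918     8,163.9181
  Σ                  1,612.6104    11,985.7294
Price P = Σ PV = 1,612.6104.
Macaulay duration = Σ(t·PV) / P = 11,985.7294 / 1,612.6104 = 7.43250 years.

7.4325 years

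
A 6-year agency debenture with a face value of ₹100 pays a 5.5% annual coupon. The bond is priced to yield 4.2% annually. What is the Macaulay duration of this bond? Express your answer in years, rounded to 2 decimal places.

5.30 years

Periodic yield y = 0.042. Discount each cash flow and weight by its year:
  t   CF        PV=CF/(1+0.042)^t    t·PV
  1         5.50         5.2783         5.2783
  2         5.50         5.0656        10.1311
  3         5.50         4.8614        14.5841
  4         5.50         4.6654        18.6617
  5         5.50         4.4774        22.3869
  6       105.50        82.4226       494.5354
  Σ                    106.7706       565.5776
Price P = Σ PV = 106.7706.
Macaulay duration = Σ(t·PV) / P = 565.5776 / 106.7706 = 5.29713 years.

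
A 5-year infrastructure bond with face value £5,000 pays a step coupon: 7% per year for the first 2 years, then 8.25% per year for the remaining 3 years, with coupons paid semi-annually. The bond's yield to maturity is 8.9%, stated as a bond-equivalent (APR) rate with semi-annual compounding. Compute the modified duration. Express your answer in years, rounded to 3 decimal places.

Periodic yield y = 0.0445. First find Macaulay duration:
  t   CF        PV=CF/(1+0.0445)^t    t·PV
  1       175.00       167.5443       167.5443
  2       175.00       160.4062       320.8124
  3       175.00       153.5722       460.7167
  4       175.00       147.0294       588.1177
  5       206.25       165.9020       829.5102
  6       206.25       158.8339       953.0036
  7       206.25       152.0670     1,064.4687
  8       206.25       145.5883     1,164.7062
  9       206.25       139.3856     1,254.4705
  10    5,206.25     3,368.5312    33,685.3121
  Σ                  4,758.8602    40,488.6625
P = 4,758.8602; Macaulay duration = 40,488.6625 / 4,758.8602 = 8.50806 half-year periods = 4.25403 years.
Modified duration = D_Mac / (1 + y) = 4.25403 / 1.0445 = 4.07279 years.

4.073 years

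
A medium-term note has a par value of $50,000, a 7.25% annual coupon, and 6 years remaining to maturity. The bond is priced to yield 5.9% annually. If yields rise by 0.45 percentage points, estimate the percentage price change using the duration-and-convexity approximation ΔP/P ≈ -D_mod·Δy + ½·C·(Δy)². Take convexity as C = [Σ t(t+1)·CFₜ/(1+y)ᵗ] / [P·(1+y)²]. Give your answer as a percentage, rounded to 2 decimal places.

-2.14%

With y = 0.059:
  t   CF        PV=CF/(1+0.059)^t    t·PV        t(t+1)·PV
  1     3,625.00     3,423.0406     3,423.0406       6,846.0812
  2     3,625.00     3,232.3330     6,464.6659      19,393.9978
  3     3,625.00     3,052.2502     9,156.7506      36,627.0024
  4     3,625.00     2,882.2004    11,528.8015      57,644.0075
  5     3,625.00     2,721.6245    13,608.1226      81,648.7359
  6    53,625.00    38,018.1994   228,109.1966   1,596,764.3762
  Σ                 53,329.6481   272,290.5779   1,798,924.2009
P = 53,329.6481; D_Mac = 5.10580 yrs; D_mod = 4.82134 yrs; C = 30.07823.
Duration effect: -4.82134 × (+0.0045) = -0.021696
Convexity effect: 0.5 × 30.07823 × (0.0045)² = +0.0003045
ΔP/P ≈ -0.021696 + 0.0003045 = -0.021391 = -2.1391%.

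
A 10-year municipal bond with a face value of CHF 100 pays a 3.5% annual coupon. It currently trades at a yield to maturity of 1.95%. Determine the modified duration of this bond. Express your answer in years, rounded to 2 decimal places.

Periodic yield y = 0.0195. First find Macaulay duration:
  t   CF        PV=CF/(1+0.0195)^t    t·PV
  1         3.50         3.4331         3.4331
  2         3.50         3.3674         6.7348
  3         3.50         3.3030         9.9089
  4         3.50         3.2398        12.9592
  5         3.50         3.1778        15.8892
  6         3.50         3.1171        18.7023
  7         3.50         3.0574        21.4021
  8         3.50         2.9990        23.9917
  9         3.50         2.9416        26.4744
  10      103.50        85.3234       853.2338
  Σ                    113.9595       992.7294
P = 113.9595; Macaulay duration = 992.7294 / 113.9595 = 8.71125 years.
Modified duration = D_Mac / (1 + y) = 8.71125 / 1.0195 = 8.54463 years.

8.54 years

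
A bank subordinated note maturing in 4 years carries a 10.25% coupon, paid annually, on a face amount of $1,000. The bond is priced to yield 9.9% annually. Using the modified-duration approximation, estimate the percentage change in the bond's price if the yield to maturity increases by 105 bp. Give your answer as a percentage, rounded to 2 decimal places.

Periodic yield y = 0.099. Modified duration first:
  t   CF        PV=CF/(1+0.099)^t    t·PV
  1       102.50        93.2666        93.2666
  2       102.50        84.8650       169.7299
  3       102.50        77.2202       231.6605
  4     1,102.50       755.7668     3,023.0673
  Σ                  1,011.1186     3,517.7244
P = 1,011.1186; D_Mac = 3.47904 yrs; D_mod = 3.47904/(1+0.099) = 3.16564 yrs.
ΔP/P ≈ -D_mod · Δy = -3.16564 × (+0.0105) = -0.033239 = -3.3239%.

-3.32%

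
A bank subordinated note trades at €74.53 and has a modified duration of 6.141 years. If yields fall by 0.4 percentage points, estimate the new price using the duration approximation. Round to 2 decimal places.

Duration approximation: ΔP/P ≈ -D_mod · Δy = -6.141 × (-0.004) = +0.024564.
New price ≈ 74.53 × (1 + 0.024564) = 76.36075492.

€76.36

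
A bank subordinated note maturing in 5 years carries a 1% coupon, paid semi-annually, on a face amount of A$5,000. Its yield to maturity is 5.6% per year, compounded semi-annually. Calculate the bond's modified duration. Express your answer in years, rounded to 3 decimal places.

Periodic yield y = 0.028. First find Macaulay duration:
  t   CF        PV=CF/(1+0.028)^t    t·PV
  1        25.00        24.3191        24.3191
  2        25.00        23.6567        47.3134
  3        25.00        23.0123        69.0370
  4        25.00        22.3855        89.5422
  5        25.00        21.7758       108.8791
  6        25.00        21.1827       127.0962
  7        25.00        20.6057       144.2402
  8        25.00        20.0445       160.3559
  9        25.00        19.4985       175.4868
  10    5,025.00     3,812.4567    38,124.5670
  Σ                  4,008.9376    39,070.8368
P = 4,008.9376; Macaulay duration = 39,070.8368 / 4,008.9376 = 9.74593 half-year periods = 4.87297 years.
Modified duration = D_Mac / (1 + y) = 4.87297 / 1.028 = 4.74024 years.

4.740 years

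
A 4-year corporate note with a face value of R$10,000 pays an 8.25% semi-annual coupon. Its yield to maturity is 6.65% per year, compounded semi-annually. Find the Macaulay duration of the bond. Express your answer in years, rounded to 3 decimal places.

Periodic yield y = 0.03325. Discount each cash flow and weight by its period:
  t   CF        PV=CF/(1+0.03325)^t    t·PV
  1       412.50       399.2257       399.2257
  2       412.50       386.3787       772.7573
  3       412.50       373.9450     1,121.8349
  4       412.50       361.9114     1,447.6457
  5       412.50       350.2651     1,751.3256
  6       412.50       338.9936     2,033.9615
  7       412.50       328.0848     2,296.5933
  8    10,412.50     8,015.1509    64,121.2071
  Σ                 10,553.9552    73,944.5512
Price P = Σ PV = 10,553.9552.
Macaulay duration = Σ(t·PV) / P = 73,944.5512 / 10,553.9552 = 7.00634 half-year periods.
In years: 7.00634 / 2 = 3.50317 years.

3.503 years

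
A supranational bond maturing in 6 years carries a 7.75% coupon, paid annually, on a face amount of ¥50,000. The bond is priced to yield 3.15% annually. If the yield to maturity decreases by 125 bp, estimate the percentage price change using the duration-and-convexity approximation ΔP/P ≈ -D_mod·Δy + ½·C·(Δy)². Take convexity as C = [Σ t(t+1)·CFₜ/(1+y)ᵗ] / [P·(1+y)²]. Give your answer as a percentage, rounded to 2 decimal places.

+6.47%

With y = 0.0315:
  t   CF        PV=CF/(1+0.0315)^t    t·PV        t(t+1)·PV
  1     3,875.00     3,756.6651     3,756.6651       7,513.3301
  2     3,875.00     3,641.9438     7,283.8876      21,851.6629
  3     3,875.00     3,530.7260    10,592.1779      42,368.7114
  4     3,875.00     3,422.9045    13,691.6178      68,458.0892
  5     3,875.00     3,318.3756    16,591.8782      99,551.2689
  6    53,875.00    44,727.2183   268,363.3099   1,878,543.1694
  Σ                 62,397.8332   320,279.5365   2,118,286.2320
P = 62,397.8332; D_Mac = 5.13286 yrs; D_mod = 4.97612 yrs; C = 31.90632.
Duration effect: -4.97612 × (-0.0125) = +0.062201
Convexity effect: 0.5 × 31.90632 × (-0.0125)² = +0.0024927
ΔP/P ≈ +0.062201 + 0.0024927 = +0.064694 = +6.4694%.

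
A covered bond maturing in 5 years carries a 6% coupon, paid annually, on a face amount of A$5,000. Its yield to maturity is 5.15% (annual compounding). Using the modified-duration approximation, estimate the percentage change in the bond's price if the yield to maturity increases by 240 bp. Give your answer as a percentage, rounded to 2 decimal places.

Periodic yield y = 0.0515. Modified duration first:
  t   CF        PV=CF/(1+0.0515)^t    t·PV
  1       300.00       285.3067       285.3067
  2       300.00       271.3331       542.6661
  3       300.00       258.0438       774.1314
  4       300.00       245.4054       981.6217
  5     5,300.00     4,123.1533    20,615.7666
  Σ                  5,183.2423    23,199.4925
P = 5,183.2423; D_Mac = 4.47586 yrs; D_mod = 4.47586/(1+0.0515) = 4.25665 yrs.
ΔP/P ≈ -D_mod · Δy = -4.25665 × (+0.024) = -0.102160 = -10.2160%.

-10.22%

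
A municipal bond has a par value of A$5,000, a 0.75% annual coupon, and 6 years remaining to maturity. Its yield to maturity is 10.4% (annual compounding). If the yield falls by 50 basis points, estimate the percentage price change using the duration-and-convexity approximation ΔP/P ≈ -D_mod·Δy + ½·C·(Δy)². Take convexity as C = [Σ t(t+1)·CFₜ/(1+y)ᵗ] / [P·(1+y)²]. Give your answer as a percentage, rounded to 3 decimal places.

With y = 0.104:
  t   CF        PV=CF/(1+0.104)^t    t·PV        t(t+1)·PV
  1        37.50        33.9674        33.9674          67.9348
  2        37.50        30.7676        61.5351         184.6054
  3        37.50        27.8692        83.6075         334.4300
  4        37.50        25.2438       100.9753         504.8763
  5        37.50        22.8658       114.3289         685.9732
  6     5,037.50     2,782.2786    16,693.6717     116,855.7021
  Σ                  2,922.9923    17,088.0859     118,633.5218
P = 2,922.9923; D_Mac = 5.84609 yrs; D_mod = 5.29537 yrs; C = 33.29980.
Duration effect: -5.29537 × (-0.005) = +0.026477
Convexity effect: 0.5 × 33.29980 × (-0.005)² = +0.0004162
ΔP/P ≈ +0.026477 + 0.0004162 = +0.026893 = +2.6893%.

+2.689%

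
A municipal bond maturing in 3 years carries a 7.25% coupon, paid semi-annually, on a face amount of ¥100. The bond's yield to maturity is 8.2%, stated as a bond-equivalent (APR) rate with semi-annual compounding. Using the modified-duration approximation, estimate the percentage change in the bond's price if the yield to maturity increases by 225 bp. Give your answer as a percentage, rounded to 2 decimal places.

-5.93%

Periodic yield y = 0.041. Modified duration first:
  t   CF        PV=CF/(1+0.041)^t    t·PV
  1        3.625         3.4822         3.4822
  2        3.625         3.3451         6.6902
  3        3.625         3.2133         9.6400
  4        3.625         3.0868        12.3471
  5        3.625         2.9652        14.8260
  6      103.625        81.4254       488.5527
  Σ                     97.5181       535.5382
P = 97.5181; D_Mac = 5.49168 half-year periods = 2.74584 yrs; D_mod = 2.74584/(1+0.041) = 2.63770 yrs.
ΔP/P ≈ -D_mod · Δy = -2.63770 × (+0.0225) = -0.059348 = -5.9348%.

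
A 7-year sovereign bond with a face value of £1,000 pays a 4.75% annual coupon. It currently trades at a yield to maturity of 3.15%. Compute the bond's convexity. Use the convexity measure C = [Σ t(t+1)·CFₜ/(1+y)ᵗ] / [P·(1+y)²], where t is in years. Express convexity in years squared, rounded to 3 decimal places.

With y = 0.0315:
  t   CF        PV=CF/(1+0.0315)^t    t·PV        t(t+1)·PV
  1        47.50        46.0494        46.0494          92.0989
  2        47.50        44.6432        89.2864         267.8591
  3        47.50        43.2799       129.8396         519.3584
  4        47.50        41.9582       167.8327         839.1637
  5        47.50        40.6769       203.3843       1,220.3059
  6        47.50        39.4347       236.6080       1,656.2562
  7     1,047.50       843.0812     5,901.5684      47,212.5473
  Σ                  1,099.1234     6,774.5689      51,807.5893
P = 1,099.1234.
Convexity = Σ t(t+1)·PV / [P·(1+y)²] = 51,807.5893 / (1,099.1234 × 1.063992) = 44.30048.

44.300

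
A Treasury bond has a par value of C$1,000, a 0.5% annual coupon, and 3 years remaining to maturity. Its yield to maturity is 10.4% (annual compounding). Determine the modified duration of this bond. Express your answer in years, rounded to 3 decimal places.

Periodic yield y = 0.104. First find Macaulay duration:
  t   CF        PV=CF/(1+0.104)^t    t·PV
  1         5.00         4.5290         4.5290
  2         5.00         4.1023         8.2047
  3     1,005.00       746.8938     2,240.6813
  Σ                    755.5251     2,253.4150
P = 755.5251; Macaulay duration = 2,253.4150 / 755.5251 = 2.98258 years.
Modified duration = D_Mac / (1 + y) = 2.98258 / 1.104 = 2.70161 years.

2.702 years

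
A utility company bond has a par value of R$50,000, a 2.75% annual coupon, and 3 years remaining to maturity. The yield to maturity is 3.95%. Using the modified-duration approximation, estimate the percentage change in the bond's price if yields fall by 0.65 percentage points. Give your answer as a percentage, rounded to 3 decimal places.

+1.825%

Periodic yield y = 0.0395. Modified duration first:
  t   CF        PV=CF/(1+0.0395)^t    t·PV
  1     1,375.00     1,322.7513     1,322.7513
  2     1,375.00     1,272.4880     2,544.9761
  3    51,375.00    45,738.1247   137,214.3740
  Σ                 48,333.3640   141,082.1014
P = 48,333.3640; D_Mac = 2.91894 yrs; D_mod = 2.91894/(1+0.0395) = 2.80802 yrs.
ΔP/P ≈ -D_mod · Δy = -2.80802 × (-0.0065) = +0.018252 = +1.8252%.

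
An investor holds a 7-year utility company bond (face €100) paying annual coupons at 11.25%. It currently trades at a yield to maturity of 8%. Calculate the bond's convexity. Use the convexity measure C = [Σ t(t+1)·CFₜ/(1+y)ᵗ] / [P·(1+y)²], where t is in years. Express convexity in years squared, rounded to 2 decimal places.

With y = 0.08:
  t   CF        PV=CF/(1+0.08)^t    t·PV        t(t+1)·PV
  1        11.25        10.4167        10.4167          20.8333
  2        11.25         9.6451        19.2901          57.8704
  3        11.25         8.9306        26.7918         107.1674
  4        11.25         8.2691        33.0763         165.3817
  5        11.25         7.6566        38.2828         229.6968
  6        11.25         7.0894        42.5364         297.7551
  7       111.25        64.9133       454.3931       3,635.1452
  Σ                    116.9207       624.7874       4,513.8499
P = 116.9207.
Convexity = Σ t(t+1)·PV / [P·(1+y)²] = 4,513.8499 / (116.9207 × 1.166400) = 33.09849.

33.10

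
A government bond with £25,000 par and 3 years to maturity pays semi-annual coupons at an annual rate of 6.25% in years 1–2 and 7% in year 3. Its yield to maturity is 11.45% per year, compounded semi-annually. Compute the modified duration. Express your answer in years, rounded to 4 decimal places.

2.6134 years

Periodic yield y = 0.05725. First find Macaulay duration:
  t   CF        PV=CF/(1+0.05725)^t    t·PV
  1       781.25       738.9454       738.9454
  2       781.25       698.9315     1,397.8631
  3       781.25       661.0845     1,983.2534
  4       781.25       625.2868     2,501.1472
  5       875.00       662.3989     3,311.9944
  6    25,875.00    18,527.3880   111,164.3277
  Σ                 21,914.0350   121,097.5311
P = 21,914.0350; Macaulay duration = 121,097.5311 / 21,914.0350 = 5.52603 half-year periods = 2.76301 years.
Modified duration = D_Mac / (1 + y) = 2.76301 / 1.05725 = 2.61340 years.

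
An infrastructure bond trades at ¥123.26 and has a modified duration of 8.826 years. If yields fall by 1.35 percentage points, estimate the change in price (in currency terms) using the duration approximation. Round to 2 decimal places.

+¥14.69

Duration approximation: ΔP/P ≈ -D_mod · Δy = -8.826 × (-0.0135) = +0.119151.
ΔP ≈ 123.26 × (+0.119151) = +14.68655226.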